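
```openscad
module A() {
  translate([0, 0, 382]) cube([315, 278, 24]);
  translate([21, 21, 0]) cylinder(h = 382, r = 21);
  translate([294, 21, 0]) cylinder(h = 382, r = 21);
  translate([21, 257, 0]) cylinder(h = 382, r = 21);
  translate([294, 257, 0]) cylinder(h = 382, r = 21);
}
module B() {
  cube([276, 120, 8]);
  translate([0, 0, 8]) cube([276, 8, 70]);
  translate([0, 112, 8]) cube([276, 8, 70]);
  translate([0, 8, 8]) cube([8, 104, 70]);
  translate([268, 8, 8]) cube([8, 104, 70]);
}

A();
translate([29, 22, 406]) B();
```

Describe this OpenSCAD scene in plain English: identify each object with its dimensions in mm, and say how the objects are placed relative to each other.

A is a four-legged stool. The seat is a 315×278×24 mm slab whose top surface is at z = 406 mm; four round legs, each 42 mm in diameter, run from the floor (z = 0) to the underside of the seat, each leg's axis is inset half a diameter from the nearest pair of seat edges (so the leg's bounding box is flush with the corner).

B is an open-topped rectangular box: outside dimensions 276×120×78 mm, with a uniform wall and base thickness of 8 mm. The base is a full 276×120 slab on the floor; four walls sit on top of the base. The front and back walls (the −y and +y sides) span the full width; the two side walls fit between them.

The open box is on top of the stool.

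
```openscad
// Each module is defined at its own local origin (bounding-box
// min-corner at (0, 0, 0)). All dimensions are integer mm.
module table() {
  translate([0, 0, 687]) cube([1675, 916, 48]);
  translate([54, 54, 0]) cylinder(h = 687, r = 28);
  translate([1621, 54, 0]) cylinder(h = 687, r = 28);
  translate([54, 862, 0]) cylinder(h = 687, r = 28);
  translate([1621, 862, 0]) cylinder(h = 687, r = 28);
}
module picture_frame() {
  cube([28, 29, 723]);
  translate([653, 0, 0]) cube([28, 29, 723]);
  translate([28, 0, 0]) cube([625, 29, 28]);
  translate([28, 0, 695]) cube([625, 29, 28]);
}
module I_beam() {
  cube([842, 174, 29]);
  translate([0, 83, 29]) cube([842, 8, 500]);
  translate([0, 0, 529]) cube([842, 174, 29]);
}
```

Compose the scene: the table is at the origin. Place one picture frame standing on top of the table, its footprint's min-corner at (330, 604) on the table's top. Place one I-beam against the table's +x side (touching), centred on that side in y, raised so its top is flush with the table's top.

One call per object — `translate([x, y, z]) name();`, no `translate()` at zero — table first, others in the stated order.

table();
translate([330, 604, 735]) picture_frame();
translate([1675, 371, 177]) I_beam();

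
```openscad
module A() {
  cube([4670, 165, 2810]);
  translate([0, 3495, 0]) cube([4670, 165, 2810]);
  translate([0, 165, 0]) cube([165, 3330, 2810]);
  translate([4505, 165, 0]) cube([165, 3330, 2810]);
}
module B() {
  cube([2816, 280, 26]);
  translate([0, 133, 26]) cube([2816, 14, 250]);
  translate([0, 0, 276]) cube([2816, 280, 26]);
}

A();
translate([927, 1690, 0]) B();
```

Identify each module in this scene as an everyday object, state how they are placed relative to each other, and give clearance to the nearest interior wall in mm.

Clearances: x = 762, y = 1525; minimum 762 mm.

A is a house frame. B is an I-beam. The I-beam sits inside the house frame, centred. The clearance to the nearest interior wall is 762 mm.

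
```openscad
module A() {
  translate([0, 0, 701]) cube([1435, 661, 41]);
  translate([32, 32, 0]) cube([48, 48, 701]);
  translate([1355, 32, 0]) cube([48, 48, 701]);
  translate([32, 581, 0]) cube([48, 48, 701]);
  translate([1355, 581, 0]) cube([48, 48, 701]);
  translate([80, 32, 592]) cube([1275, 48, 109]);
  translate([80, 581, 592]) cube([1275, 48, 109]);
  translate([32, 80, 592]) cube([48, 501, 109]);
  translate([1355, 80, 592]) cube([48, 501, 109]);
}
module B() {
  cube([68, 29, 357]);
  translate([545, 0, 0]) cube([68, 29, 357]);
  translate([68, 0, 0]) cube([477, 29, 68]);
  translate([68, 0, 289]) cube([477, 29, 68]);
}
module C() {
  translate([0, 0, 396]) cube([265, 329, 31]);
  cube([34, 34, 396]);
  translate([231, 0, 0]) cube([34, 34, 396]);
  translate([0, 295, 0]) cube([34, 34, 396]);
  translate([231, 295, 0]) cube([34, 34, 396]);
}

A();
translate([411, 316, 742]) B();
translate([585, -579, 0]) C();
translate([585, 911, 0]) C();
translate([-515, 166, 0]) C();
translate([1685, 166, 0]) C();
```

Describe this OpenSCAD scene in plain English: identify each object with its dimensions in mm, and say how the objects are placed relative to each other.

A is a rectangular dining table. The top is 1435×661×41 mm with its upper surface at z = 742 mm. It stands on four 48×48 mm square legs, each inset 32 mm from the nearest pair of top edges, running from the floor to the underside of the top. Four apron rails, 48 mm thick and 109 mm tall, run between adjacent legs with their top edges flush with the underside of the top and their outer faces flush with the legs' outer faces.

B is a rectangular picture frame lying in the x–z plane (depth along y). The opening is 477 mm wide (x) by 221 mm tall (z), surrounded by a border 68 mm wide on all four sides. The frame is 29 mm deep and is made of two full-height vertical stiles with two horizontal rails fitted between them.

C is a four-legged stool. The seat is 265×329 mm, 31 mm thick, top at z = 427 mm. It stands on four square legs, each 34×34 mm in cross-section, from z = 0 to the seat underside, each flush with a corner of the seat.

The picture frame is on top of the table, centred. Four stools sit around the table at the −y, +y, −x, +x sides.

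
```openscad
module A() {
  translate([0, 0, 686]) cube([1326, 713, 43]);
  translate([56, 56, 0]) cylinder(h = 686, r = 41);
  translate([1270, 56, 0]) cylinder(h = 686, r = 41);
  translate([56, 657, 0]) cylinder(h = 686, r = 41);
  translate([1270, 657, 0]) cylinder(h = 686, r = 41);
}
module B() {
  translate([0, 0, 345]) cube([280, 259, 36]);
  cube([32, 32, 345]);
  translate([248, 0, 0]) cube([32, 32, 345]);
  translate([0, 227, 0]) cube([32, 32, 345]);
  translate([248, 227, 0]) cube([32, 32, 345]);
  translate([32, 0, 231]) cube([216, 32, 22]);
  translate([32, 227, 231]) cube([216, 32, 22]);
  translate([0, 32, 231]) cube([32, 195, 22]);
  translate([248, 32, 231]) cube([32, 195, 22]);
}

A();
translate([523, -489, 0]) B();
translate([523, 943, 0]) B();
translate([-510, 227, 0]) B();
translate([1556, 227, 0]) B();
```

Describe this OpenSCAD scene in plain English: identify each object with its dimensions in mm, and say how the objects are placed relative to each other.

A is a table with a 1326×713 mm rectangular top, 43 mm thick, top surface at z = 729 mm, supported by four round legs of 82 mm diameter, each leg's bounding box inset 15 mm from the nearest pair of top edges, running from the floor.

B is a simple wooden stool: a rectangular seat 280 mm (x) by 259 mm (y), 36 mm thick, top face at z = 381 mm, on four square legs, each 32×32 mm in cross-section. The legs rest on z = 0, each flush with a corner of the seat. Four stretchers, 32 mm wide and 22 mm tall, connect adjacent legs with their undersides at z = 231 mm, each running between the inner faces of the legs it joins and aligned with the legs' outer faces on the other axis.

Four stools sit around the table at the −y, +y, −x, +x sides.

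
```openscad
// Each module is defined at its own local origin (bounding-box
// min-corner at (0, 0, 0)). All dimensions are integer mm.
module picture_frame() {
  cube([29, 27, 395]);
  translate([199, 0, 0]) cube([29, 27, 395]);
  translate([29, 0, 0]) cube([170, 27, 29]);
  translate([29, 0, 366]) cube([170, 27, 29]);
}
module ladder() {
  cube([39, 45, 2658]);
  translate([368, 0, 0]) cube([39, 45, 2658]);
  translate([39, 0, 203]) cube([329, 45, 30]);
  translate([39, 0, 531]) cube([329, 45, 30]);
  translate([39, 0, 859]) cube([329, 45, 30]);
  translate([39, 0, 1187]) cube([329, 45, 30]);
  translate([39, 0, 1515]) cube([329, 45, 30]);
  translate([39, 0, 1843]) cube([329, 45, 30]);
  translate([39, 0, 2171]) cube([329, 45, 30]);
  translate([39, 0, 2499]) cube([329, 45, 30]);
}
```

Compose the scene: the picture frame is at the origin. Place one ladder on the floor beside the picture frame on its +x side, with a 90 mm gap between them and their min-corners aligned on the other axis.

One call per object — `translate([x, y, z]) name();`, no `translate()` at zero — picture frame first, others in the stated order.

picture_frame();
translate([318, 0, 0]) ladder();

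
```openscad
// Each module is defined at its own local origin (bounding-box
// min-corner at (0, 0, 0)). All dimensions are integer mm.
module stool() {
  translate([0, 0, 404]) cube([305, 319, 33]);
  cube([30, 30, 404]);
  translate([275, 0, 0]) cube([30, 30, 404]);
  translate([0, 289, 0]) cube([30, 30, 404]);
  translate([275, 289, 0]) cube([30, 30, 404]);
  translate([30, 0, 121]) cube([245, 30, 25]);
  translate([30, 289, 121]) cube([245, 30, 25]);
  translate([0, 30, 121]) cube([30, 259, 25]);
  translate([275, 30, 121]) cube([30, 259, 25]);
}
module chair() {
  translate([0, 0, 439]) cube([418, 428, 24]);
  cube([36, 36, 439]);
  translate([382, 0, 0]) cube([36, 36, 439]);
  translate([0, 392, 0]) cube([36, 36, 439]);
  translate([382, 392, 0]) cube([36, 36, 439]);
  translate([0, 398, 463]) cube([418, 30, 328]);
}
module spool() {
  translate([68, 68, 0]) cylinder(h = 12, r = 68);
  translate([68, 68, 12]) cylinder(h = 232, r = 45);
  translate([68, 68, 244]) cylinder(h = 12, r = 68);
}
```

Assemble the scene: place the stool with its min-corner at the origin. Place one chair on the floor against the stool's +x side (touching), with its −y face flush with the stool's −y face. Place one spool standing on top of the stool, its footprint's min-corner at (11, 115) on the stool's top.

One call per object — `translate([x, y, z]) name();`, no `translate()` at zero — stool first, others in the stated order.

stool();
translate([305, 0, 0]) chair();
translate([11, 115, 437]) spool();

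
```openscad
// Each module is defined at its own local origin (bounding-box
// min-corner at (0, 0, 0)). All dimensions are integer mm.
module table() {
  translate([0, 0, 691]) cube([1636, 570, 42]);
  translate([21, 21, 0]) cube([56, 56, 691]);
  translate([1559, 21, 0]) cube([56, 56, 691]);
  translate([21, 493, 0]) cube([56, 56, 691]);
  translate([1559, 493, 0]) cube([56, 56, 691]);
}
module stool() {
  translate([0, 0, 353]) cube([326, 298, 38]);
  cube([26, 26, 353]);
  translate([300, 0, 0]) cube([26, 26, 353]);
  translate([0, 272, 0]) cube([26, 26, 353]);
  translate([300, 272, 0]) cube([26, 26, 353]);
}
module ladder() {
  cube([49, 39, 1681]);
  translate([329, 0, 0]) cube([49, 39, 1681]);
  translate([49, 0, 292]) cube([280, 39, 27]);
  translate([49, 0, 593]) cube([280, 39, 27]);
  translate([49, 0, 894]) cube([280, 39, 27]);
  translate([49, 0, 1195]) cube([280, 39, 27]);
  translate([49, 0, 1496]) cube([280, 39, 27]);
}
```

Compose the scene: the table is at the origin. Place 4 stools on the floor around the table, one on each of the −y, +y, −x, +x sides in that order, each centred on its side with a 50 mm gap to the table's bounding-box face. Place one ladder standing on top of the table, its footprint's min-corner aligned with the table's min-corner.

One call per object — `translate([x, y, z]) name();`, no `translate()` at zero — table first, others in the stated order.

table();
translate([655, -348, 0]) stool();
translate([655, 620, 0]) stool();
translate([-376, 136, 0]) stool();
translate([1686, 136, 0]) stool();
translate([0, 0, 733]) ladder();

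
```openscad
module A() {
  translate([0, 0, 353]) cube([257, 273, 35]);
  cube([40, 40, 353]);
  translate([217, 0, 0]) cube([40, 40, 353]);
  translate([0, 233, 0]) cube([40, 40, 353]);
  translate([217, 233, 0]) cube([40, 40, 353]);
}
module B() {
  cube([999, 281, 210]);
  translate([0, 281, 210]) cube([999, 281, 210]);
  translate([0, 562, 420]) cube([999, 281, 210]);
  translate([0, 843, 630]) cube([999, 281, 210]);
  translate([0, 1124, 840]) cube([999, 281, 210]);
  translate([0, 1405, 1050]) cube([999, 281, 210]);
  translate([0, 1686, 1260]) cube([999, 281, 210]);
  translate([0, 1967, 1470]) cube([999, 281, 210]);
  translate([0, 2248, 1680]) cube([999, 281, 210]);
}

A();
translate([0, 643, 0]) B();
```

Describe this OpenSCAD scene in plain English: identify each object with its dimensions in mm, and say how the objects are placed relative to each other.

A is a four-legged stool. The seat is 257×273 mm, 35 mm thick, top at z = 388 mm. It stands on four square legs, each 40×40 mm in cross-section, from z = 0 to the seat underside, each flush with a corner of the seat.

B is a run of 9 identical solid stair steps. Each tread is 999×281 mm and each step block is 210 mm high. Step 1 rests on the floor; step k is offset from step 1 by (k−1)×281 mm in y and (k−1)×210 mm in z.

The staircase is on the floor beside the stool on its +y side.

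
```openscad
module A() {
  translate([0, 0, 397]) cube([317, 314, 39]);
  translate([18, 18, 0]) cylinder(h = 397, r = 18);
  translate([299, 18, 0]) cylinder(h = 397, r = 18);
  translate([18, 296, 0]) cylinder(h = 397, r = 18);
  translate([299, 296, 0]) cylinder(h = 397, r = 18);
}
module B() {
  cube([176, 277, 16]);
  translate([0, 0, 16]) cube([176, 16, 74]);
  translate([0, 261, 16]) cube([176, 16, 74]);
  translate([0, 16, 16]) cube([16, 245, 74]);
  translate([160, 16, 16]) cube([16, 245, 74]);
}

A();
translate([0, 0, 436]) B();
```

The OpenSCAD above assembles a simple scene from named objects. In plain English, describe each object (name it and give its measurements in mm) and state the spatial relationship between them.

A is a simple wooden stool: a rectangular seat 317 mm (x) by 314 mm (y), 39 mm thick, top face at z = 436 mm, on four round legs, each 36 mm in diameter. The legs rest on z = 0, each leg's axis is inset half a diameter from the nearest pair of seat edges (so the leg's bounding box is flush with the corner).

B is an open storage box with external size 176×277×90 mm and wall thickness 16 mm (the base is also 16 mm thick). The base covers the whole footprint; the four walls stand on the base, with the y-facing walls full-width and the x-facing walls fitting between their inner faces.

The open box is on top of the stool.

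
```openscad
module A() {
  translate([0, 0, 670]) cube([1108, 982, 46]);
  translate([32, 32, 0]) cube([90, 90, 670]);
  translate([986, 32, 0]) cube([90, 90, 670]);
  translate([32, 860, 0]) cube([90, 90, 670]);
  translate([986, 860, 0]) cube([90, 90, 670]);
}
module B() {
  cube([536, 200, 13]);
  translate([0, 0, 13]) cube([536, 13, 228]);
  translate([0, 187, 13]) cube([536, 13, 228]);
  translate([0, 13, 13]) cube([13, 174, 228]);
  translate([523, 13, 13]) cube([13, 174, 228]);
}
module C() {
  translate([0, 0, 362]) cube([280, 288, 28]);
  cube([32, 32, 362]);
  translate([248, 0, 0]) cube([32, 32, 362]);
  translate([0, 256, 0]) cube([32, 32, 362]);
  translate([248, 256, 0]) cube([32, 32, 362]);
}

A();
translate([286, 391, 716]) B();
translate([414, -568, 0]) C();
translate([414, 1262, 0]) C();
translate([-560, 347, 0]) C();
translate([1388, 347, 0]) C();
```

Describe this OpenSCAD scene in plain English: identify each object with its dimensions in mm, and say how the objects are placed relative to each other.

A is a rectangular dining table. The top is 1108×982×46 mm with its upper surface at z = 716 mm. It stands on four 90×90 mm square legs, each inset 32 mm from the nearest pair of top edges, running from the floor to the underside of the top.

B is an open storage box with external size 536×200×241 mm and wall thickness 13 mm (the base is also 13 mm thick). The base covers the whole footprint; the four walls stand on the base, with the y-facing walls full-width and the x-facing walls fitting between their inner faces.

C is a four-legged stool. The seat is a 280×288×28 mm slab whose top surface is at z = 390 mm; four square legs, each 32×32 mm in cross-section, run from the floor (z = 0) to the underside of the seat, each flush with a corner of the seat.

The open box is on top of the table, centred. Four stools sit around the table at the −y, +y, −x, +x sides.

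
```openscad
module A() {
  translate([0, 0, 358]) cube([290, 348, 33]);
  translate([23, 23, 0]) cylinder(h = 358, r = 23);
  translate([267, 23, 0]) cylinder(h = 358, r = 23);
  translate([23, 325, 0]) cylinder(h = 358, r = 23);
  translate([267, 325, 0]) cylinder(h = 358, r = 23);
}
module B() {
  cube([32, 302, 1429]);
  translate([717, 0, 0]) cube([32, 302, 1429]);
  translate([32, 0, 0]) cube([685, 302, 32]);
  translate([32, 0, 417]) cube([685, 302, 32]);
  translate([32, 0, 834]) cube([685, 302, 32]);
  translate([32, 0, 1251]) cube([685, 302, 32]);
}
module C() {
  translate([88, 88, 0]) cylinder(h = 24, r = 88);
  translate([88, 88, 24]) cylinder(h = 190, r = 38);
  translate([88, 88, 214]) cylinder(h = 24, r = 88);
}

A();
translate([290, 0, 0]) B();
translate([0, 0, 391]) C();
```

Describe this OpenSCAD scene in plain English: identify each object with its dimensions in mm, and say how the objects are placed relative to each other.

A is a four-legged stool. The seat is a 290×348×33 mm slab whose top surface is at z = 391 mm; four round legs, each 46 mm in diameter, run from the floor (z = 0) to the underside of the seat, each leg's axis is inset half a diameter from the nearest pair of seat edges (so the leg's bounding box is flush with the corner).

B is a bookshelf 749 mm wide overall, 302 mm deep and 1429 mm tall. The two sides are 32 mm thick vertical panels. 4 horizontal shelves of 32 mm thickness span between the inner faces of the sides; the lowest shelf sits on the floor and shelves are stacked with a clear vertical gap of 385 mm between each pair.

C is a spool: two coaxial disc flanges of radius 88 mm and thickness 24 mm, joined by a core cylinder of radius 38 mm and height 190 mm. The lower flange rests on z = 0 and the three cylinders share a vertical axis.

The bookshelf is against the stool's +x side, with their −y faces flush. The spool is on top of the stool.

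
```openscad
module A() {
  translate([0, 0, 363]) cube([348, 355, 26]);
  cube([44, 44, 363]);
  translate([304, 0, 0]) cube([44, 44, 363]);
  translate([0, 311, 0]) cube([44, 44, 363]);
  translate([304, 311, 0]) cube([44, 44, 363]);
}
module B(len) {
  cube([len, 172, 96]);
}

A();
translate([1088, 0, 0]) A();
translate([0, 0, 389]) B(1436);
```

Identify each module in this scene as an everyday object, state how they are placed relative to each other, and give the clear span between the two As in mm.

Second stool starts at x = 1088; first ends at x = 348; clear span = 1088 − 348 = 740 mm.

A is a stool. B is a beam. A beam spans the tops of two stools. The clear span between the two stools is 740 mm.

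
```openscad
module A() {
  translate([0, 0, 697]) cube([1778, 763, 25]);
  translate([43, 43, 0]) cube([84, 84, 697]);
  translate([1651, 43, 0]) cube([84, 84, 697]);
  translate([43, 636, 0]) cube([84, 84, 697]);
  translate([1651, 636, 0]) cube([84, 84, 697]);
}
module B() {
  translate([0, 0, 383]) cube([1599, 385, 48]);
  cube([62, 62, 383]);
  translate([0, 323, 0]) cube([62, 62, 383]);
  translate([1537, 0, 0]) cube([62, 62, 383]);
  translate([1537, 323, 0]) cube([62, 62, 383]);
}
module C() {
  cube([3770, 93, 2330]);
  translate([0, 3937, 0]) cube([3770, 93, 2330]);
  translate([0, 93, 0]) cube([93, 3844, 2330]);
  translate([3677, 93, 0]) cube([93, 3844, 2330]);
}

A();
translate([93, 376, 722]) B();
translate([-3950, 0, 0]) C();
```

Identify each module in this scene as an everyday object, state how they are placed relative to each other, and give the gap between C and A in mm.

A is a table. B is a bench. C is a house frame. The bench is on top of the table. The house frame is on the floor beside the table on its −x side. The gap between the house frame and the table is 180 mm.

The house frame's nearest face is 180 mm from the table's −x face.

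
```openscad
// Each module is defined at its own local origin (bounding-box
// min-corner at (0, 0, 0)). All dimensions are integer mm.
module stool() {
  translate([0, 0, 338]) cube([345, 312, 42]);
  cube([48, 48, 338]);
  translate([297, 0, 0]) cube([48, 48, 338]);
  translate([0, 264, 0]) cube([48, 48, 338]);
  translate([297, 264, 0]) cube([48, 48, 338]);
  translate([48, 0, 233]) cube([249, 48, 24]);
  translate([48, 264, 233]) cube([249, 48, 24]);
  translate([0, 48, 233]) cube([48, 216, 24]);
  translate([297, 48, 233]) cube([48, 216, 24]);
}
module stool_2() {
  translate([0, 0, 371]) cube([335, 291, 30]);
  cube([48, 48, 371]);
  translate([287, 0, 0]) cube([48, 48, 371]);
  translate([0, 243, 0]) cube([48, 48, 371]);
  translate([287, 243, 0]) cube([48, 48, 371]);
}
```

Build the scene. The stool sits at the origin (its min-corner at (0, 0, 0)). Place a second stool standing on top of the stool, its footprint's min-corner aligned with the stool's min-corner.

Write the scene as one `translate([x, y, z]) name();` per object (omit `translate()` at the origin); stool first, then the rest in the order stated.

stool();
translate([0, 0, 380]) stool_2();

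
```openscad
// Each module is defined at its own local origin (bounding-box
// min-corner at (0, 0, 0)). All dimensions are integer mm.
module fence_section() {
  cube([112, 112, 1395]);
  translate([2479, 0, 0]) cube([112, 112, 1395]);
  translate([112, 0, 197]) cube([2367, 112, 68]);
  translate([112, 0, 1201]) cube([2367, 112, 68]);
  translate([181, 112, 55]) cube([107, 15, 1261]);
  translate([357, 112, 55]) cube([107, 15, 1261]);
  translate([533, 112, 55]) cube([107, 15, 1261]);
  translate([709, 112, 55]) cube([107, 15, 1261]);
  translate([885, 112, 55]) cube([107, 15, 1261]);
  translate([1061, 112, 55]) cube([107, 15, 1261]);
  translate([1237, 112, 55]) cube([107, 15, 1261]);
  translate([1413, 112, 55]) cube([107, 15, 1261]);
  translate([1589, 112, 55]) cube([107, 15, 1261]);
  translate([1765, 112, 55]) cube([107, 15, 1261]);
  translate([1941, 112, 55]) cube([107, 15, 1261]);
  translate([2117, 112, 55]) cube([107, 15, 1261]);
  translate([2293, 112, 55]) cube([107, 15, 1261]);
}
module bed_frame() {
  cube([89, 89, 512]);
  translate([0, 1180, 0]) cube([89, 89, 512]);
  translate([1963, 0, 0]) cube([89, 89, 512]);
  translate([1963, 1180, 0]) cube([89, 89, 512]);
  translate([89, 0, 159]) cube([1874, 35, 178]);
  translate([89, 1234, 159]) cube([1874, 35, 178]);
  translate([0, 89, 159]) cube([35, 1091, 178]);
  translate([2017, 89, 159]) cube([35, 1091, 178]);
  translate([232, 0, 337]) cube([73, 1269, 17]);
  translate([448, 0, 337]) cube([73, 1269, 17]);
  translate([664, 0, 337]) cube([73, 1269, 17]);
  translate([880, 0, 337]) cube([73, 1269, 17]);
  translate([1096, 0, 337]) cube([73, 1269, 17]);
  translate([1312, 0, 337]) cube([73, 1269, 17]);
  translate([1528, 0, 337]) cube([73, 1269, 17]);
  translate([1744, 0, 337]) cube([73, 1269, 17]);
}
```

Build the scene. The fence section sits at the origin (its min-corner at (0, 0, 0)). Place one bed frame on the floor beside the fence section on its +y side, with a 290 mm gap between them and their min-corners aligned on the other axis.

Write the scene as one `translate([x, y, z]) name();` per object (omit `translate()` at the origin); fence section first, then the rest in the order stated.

fence_section();
translate([0, 417, 0]) bed_frame();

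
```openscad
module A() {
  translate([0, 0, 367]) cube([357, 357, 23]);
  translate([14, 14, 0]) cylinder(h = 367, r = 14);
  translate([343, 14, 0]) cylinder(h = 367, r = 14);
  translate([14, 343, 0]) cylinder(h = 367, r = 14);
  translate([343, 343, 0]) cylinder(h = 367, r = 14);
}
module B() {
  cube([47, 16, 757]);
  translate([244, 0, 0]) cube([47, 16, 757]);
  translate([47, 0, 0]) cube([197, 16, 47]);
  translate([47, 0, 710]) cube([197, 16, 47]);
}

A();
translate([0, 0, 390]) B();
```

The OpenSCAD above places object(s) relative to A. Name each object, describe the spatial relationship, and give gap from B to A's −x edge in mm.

A is a stool. B is a picture frame. The picture frame is on top of the stool. The gap from the picture frame to the stool's −x edge is 0 mm.

The picture frame's min-x is at 0; the stool's min-x is 0; gap = 0 mm.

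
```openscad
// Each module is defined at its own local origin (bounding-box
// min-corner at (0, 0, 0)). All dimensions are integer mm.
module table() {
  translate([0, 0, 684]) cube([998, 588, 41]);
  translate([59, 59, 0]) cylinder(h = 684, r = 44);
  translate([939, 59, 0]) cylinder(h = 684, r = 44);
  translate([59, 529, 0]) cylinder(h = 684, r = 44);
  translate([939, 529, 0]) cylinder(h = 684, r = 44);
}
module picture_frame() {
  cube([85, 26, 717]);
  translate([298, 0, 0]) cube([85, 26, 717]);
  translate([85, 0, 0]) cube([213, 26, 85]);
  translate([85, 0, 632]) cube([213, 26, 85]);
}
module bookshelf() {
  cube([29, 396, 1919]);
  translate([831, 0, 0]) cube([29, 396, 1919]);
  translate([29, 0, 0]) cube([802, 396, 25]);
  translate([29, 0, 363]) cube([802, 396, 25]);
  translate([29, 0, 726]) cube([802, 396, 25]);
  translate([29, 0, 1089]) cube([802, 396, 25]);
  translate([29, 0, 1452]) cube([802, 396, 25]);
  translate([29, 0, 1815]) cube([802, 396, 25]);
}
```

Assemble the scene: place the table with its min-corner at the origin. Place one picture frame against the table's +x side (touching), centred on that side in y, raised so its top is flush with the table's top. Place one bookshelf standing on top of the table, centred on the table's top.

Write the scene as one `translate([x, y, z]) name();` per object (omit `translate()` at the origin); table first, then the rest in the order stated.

table();
translate([998, 281, 8]) picture_frame();
translate([69, 96, 725]) bookshelf();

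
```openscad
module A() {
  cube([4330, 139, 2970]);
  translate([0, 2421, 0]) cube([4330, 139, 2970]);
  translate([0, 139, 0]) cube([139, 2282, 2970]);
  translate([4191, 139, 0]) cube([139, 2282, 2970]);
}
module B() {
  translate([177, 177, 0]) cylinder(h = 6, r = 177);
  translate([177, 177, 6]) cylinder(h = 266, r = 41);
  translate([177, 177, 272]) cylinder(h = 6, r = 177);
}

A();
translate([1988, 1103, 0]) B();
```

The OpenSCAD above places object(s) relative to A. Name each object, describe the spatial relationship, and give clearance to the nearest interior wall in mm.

A is a house frame. B is a spool. The spool sits inside the house frame, centred. The clearance to the nearest interior wall is 964 mm.

Clearances: x = 1849, y = 964; minimum 964 mm.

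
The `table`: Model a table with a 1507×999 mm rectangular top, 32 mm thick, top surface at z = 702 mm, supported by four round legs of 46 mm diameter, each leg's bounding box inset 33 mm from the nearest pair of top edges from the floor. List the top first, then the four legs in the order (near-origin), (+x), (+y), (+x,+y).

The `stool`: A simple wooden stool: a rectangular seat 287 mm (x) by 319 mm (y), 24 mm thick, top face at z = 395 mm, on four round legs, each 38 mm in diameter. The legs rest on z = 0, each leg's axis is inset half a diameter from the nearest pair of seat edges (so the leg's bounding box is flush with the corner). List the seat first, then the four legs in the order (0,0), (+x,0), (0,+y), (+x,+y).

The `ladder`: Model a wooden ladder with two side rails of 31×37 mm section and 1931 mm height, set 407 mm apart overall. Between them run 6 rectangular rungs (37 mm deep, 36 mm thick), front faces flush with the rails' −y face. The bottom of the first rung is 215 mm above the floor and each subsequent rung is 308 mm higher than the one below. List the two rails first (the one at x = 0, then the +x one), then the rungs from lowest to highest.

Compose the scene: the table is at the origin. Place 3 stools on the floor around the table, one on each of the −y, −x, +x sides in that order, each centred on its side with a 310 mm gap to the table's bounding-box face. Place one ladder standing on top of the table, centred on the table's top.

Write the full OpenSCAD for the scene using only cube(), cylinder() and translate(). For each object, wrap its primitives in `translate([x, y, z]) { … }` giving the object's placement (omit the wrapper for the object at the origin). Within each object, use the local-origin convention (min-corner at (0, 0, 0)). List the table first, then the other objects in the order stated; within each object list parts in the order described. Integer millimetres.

translate([0, 0, 670]) cube([1507, 999, 32]);
translate([56, 56, 0]) cylinder(h = 670, r = 23);
translate([1451, 56, 0]) cylinder(h = 670, r = 23);
translate([56, 943, 0]) cylinder(h = 670, r = 23);
translate([1451, 943, 0]) cylinder(h = 670, r = 23);
translate([610, -629, 0]) {
  translate([0, 0, 371]) cube([287, 319, 24]);
  translate([19, 19, 0]) cylinder(h = 371, r = 19);
  translate([268, 19, 0]) cylinder(h = 371, r = 19);
  translate([19, 300, 0]) cylinder(h = 371, r = 19);
  translate([268, 300, 0]) cylinder(h = 371, r = 19);
}
translate([-597, 340, 0]) {
  translate([0, 0, 371]) cube([287, 319, 24]);
  translate([19, 19, 0]) cylinder(h = 371, r = 19);
  translate([268, 19, 0]) cylinder(h = 371, r = 19);
  translate([19, 300, 0]) cylinder(h = 371, r = 19);
  translate([268, 300, 0]) cylinder(h = 371, r = 19);
}
translate([1817, 340, 0]) {
  translate([0, 0, 371]) cube([287, 319, 24]);
  translate([19, 19, 0]) cylinder(h = 371, r = 19);
  translate([268, 19, 0]) cylinder(h = 371, r = 19);
  translate([19, 300, 0]) cylinder(h = 371, r = 19);
  translate([268, 300, 0]) cylinder(h = 371, r = 19);
}
translate([550, 481, 702]) {
  cube([31, 37, 1931]);
  translate([376, 0, 0]) cube([31, 37, 1931]);
  translate([31, 0, 215]) cube([345, 37, 36]);
  translate([31, 0, 523]) cube([345, 37, 36]);
  translate([31, 0, 831]) cube([345, 37, 36]);
  translate([31, 0, 1139]) cube([345, 37, 36]);
  translate([31, 0, 1447]) cube([345, 37, 36]);
  translate([31, 0, 1755]) cube([345, 37, 36]);
}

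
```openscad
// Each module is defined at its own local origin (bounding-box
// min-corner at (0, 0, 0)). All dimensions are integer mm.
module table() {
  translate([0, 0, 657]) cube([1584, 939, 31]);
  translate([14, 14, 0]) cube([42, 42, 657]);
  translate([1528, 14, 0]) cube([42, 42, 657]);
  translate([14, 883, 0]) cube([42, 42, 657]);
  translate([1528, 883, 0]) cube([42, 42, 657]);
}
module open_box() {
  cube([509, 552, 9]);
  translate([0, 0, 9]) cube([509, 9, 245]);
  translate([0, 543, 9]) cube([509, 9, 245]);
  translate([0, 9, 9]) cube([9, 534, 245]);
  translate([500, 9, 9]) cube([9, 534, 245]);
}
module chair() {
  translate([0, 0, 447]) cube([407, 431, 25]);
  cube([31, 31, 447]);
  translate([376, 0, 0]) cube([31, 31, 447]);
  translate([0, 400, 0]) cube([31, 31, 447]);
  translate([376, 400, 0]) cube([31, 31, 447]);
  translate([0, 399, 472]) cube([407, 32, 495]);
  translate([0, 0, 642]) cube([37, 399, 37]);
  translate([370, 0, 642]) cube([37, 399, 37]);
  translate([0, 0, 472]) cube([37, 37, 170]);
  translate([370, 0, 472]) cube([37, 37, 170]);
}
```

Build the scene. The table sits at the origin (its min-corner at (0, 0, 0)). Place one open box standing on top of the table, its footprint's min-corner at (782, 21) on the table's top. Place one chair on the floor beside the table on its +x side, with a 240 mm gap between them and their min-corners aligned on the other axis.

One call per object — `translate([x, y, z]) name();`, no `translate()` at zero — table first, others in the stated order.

table();
translate([782, 21, 688]) open_box();
translate([1824, 0, 0]) chair();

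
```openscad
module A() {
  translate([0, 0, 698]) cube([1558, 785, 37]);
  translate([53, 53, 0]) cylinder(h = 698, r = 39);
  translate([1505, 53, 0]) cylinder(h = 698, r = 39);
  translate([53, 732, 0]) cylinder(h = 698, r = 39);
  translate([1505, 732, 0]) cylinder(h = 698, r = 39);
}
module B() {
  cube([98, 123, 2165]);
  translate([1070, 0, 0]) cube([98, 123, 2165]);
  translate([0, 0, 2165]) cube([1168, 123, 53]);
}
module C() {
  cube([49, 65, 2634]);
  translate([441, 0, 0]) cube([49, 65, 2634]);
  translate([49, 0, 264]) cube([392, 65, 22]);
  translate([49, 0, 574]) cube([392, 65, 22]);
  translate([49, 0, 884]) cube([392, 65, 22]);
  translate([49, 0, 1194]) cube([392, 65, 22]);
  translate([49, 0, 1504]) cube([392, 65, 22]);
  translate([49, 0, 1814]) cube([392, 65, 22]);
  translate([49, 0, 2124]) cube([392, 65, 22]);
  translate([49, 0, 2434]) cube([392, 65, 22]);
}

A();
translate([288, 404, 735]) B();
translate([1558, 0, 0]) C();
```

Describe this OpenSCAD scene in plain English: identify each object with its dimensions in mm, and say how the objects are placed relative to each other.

A is a table with a 1558×785 mm rectangular top, 37 mm thick, top surface at z = 735 mm, supported by four round legs of 78 mm diameter, each leg's bounding box inset 14 mm from the nearest pair of top edges, running from the floor.

B is a door frame. The clear opening is 972 mm wide and 2165 mm high. Two 98 mm wide jambs, 123 mm deep, stand either side of the opening from the floor to the top of the opening. A 53 mm thick head sits across the top of both jambs, spanning the full outside width of the frame.

C is a wooden ladder with two side rails of 49×65 mm section and 2634 mm height, set 490 mm apart overall. Between them run 8 rectangular rungs (65 mm deep, 22 mm thick), front faces flush with the rails' −y face. The bottom of the first rung is 264 mm above the floor and each subsequent rung is 310 mm higher than the one below.

The door frame is on top of the table. The ladder is against the table's +x side, with their −y faces flush.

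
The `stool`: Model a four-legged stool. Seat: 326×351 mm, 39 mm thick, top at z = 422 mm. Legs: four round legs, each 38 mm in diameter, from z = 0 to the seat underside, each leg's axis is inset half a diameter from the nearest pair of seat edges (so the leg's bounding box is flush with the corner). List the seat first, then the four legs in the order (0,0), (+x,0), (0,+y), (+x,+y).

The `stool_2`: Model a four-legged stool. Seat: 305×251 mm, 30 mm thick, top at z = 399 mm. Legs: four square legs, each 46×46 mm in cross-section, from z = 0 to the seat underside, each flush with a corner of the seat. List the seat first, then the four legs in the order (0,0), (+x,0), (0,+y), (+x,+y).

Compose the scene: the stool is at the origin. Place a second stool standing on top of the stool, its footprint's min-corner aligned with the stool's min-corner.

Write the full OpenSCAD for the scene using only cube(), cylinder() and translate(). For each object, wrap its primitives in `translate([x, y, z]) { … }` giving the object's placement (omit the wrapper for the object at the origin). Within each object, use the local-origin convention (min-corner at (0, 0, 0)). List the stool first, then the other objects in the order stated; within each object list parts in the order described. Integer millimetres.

translate([0, 0, 383]) cube([326, 351, 39]);
translate([19, 19, 0]) cylinder(h = 383, r = 19);
translate([307, 19, 0]) cylinder(h = 383, r = 19);
translate([19, 332, 0]) cylinder(h = 383, r = 19);
translate([307, 332, 0]) cylinder(h = 383, r = 19);
translate([0, 0, 422]) {
  translate([0, 0, 369]) cube([305, 251, 30]);
  cube([46, 46, 369]);
  translate([259, 0, 0]) cube([46, 46, 369]);
  translate([0, 205, 0]) cube([46, 46, 369]);
  translate([259, 205, 0]) cube([46, 46, 369]);
}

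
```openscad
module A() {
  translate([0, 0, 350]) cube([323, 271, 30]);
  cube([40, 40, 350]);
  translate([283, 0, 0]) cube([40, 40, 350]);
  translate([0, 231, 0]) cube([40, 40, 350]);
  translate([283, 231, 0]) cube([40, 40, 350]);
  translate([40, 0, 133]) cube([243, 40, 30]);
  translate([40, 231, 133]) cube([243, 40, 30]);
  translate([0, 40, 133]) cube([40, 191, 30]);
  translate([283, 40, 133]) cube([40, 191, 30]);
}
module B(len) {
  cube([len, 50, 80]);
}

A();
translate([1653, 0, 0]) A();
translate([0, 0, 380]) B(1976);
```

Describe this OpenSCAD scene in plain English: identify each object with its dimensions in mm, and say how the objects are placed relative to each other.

A is a four-legged stool. The seat is a 323×271×30 mm slab whose top surface is at z = 380 mm; four square legs, each 40×40 mm in cross-section, run from the floor (z = 0) to the underside of the seat, each flush with a corner of the seat. Four stretchers, 40 mm wide and 30 mm tall, connect adjacent legs with their undersides at z = 133 mm, each running between the inner faces of the legs it joins and aligned with the legs' outer faces on the other axis.

B is a rectangular beam 1976 mm long (x), 50 mm deep (y), 80 mm thick (z).

The beam spans the tops of two stools placed 1330 mm apart, resting at z = 380 mm.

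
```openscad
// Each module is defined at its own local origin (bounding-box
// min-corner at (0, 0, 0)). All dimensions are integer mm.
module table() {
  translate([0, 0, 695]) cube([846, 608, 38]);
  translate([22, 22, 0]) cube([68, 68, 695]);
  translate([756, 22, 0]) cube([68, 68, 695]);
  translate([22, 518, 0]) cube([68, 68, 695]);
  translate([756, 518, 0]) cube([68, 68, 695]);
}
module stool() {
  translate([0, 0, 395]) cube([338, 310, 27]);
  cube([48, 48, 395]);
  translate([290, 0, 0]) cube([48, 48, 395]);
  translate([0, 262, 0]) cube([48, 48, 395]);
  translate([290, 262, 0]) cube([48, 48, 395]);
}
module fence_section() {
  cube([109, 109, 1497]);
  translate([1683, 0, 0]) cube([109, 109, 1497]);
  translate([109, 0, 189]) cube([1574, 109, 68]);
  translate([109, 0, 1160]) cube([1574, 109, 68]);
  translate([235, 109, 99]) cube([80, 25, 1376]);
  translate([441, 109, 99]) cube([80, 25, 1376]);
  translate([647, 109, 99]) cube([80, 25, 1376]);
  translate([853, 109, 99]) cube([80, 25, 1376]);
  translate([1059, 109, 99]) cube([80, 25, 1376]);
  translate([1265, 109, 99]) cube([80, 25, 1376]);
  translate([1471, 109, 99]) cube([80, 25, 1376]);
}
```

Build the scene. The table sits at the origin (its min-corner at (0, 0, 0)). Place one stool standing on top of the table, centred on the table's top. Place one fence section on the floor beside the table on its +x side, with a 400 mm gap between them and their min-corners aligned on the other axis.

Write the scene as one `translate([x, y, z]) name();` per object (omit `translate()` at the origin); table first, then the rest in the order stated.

table();
translate([254, 149, 733]) stool();
translate([1246, 0, 0]) fence_section();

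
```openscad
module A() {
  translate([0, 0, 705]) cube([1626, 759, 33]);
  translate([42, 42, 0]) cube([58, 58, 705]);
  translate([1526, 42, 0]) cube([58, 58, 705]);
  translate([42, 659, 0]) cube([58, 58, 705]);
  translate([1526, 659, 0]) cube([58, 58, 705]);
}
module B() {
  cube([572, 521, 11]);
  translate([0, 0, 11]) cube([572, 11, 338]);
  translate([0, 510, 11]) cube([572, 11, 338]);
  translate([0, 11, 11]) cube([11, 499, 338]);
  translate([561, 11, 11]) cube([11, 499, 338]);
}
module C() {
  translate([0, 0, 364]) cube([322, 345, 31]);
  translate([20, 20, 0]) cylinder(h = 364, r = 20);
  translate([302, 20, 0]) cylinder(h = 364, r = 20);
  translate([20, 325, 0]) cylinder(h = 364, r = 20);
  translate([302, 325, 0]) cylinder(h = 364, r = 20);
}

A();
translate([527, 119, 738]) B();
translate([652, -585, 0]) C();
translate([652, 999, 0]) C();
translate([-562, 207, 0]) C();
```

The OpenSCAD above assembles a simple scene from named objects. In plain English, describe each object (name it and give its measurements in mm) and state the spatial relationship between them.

A is a rectangular dining table. The top is 1626×759×33 mm with its upper surface at z = 738 mm. It stands on four 58×58 mm square legs, each inset 42 mm from the nearest pair of top edges, running from the floor to the underside of the top.

B is an open storage box with external size 572×521×349 mm and wall thickness 11 mm (the base is also 11 mm thick). The base covers the whole footprint; the four walls stand on the base, with the y-facing walls full-width and the x-facing walls fitting between their inner faces.

C is a four-legged stool. The seat is 322×345 mm, 31 mm thick, top at z = 395 mm. It stands on four round legs, each 40 mm in diameter, from z = 0 to the seat underside, each leg's axis is inset half a diameter from the nearest pair of seat edges (so the leg's bounding box is flush with the corner).

The open box is on top of the table, centred. Three stools sit around the table at the −y, +y, −x sides.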